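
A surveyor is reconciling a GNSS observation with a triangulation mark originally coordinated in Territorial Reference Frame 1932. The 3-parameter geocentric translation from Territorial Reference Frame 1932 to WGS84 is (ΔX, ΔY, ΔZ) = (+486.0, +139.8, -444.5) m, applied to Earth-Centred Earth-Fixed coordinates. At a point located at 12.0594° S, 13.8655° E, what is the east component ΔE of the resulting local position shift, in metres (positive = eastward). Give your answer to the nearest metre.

At φ = -12.0594°, λ = 13.8655°: sin φ = -0.208926, cos φ = 0.977932, sin λ = 0.239643, cos λ = 0.970861.
ΔE = −sin λ·ΔX + cos λ·ΔY = −(0.239643)·(486.0) + (0.970861)·(139.8) = 19.26 m.

ΔE = 19 m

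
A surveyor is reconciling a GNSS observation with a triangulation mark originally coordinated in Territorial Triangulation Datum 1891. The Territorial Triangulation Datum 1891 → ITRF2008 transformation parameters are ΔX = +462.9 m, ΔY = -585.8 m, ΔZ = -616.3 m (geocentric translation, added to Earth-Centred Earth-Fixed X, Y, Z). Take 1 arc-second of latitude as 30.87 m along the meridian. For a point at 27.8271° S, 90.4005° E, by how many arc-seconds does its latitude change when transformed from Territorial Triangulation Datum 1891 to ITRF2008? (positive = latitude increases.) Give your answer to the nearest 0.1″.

Δφ = -26.6″

sin φ = -0.466805, cos φ = 0.884360, sin λ = 0.999976, cos λ = -0.006990.
North component: ΔN = −sin φ cos λ·ΔX − sin φ sin λ·ΔY + cos φ·ΔZ = −(-0.466805)(-0.006990)(462.9) − (-0.466805)(0.999976)(-585.8) + (0.884360)(-616.3) = -819.99 m.
1° of latitude spans 3600 × 30.87 = 111132 m, so Δφ = -819.99 / 111132 × 3600 = -26.563″.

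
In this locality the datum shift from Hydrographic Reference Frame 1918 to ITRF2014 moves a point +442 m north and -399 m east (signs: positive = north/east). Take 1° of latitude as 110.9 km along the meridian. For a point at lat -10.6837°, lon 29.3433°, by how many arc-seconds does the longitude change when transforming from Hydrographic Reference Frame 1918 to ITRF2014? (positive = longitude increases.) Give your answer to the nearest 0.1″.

Δλ = -13.2″

At latitude -10.6837°, cos φ = 0.982666.
1° of longitude at this latitude = 110.9 × cos φ = 108.98 km, so Δλ = -399.0 / 108977.6 = -0.0036613° = -13.181″.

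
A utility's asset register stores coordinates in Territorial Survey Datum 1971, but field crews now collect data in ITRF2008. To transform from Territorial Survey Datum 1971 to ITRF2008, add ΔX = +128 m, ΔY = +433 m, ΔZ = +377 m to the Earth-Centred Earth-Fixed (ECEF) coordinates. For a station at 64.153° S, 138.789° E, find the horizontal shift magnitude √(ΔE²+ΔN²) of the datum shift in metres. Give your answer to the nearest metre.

At φ = -64.153°, λ = 138.789°: sin φ = -0.899961, cos φ = 0.435969, sin λ = 0.658834, cos λ = -0.752288.
ΔE = −sin λ·ΔX + cos λ·ΔY = −(0.658834)·(128) + (-0.752288)·(433) = -410.07 m.
ΔN = −sin φ cos λ·ΔX − sin φ sin λ·ΔY + cos φ·ΔZ = −(-0.899961)(-0.752288)(128) − (-0.899961)(0.658834)(433) + (0.435969)(377) = 334.44 m.
Horizontal magnitude = √(ΔE² + ΔN²) = √((-410.07)² + 334.44²) = 529.16 m.

529 m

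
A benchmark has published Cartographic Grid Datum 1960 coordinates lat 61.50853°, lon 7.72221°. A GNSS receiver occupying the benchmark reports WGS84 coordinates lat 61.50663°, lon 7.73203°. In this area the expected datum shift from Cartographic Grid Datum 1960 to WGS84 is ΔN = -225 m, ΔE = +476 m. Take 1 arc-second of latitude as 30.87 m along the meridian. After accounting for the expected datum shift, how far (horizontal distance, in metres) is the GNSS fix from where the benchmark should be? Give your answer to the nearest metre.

47 m

Observed coordinate differences: Δφ = -0.00190°, Δλ = +0.00982°.
Converting to metres (1° lat = 111132 m, cos φ = 0.477028): observed ΔN = -211.2 m, observed ΔE = 520.6 m.
Subtracting the expected shift leaves a residual of -211.2 − (-225) = 13.8 m north and 520.6 − (476) = 44.6 m east.
Residual distance = √(13.8² + 44.6²) = 46.7 m.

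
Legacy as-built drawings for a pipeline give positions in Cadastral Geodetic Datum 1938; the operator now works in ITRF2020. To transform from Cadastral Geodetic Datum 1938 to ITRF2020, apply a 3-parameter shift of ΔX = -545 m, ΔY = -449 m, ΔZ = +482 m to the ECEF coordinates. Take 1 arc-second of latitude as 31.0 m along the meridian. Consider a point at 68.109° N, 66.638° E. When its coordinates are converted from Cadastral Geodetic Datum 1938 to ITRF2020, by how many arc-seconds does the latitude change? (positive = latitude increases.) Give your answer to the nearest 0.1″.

sin φ = 0.927895, cos φ = 0.372842, sin λ = 0.918018, cos λ = 0.396539.
North component: ΔN = −sin φ cos λ·ΔX − sin φ sin λ·ΔY + cos φ·ΔZ = −(0.927895)(0.396539)(-545) − (0.927895)(0.918018)(-449) + (0.372842)(482) = 762.71 m.
1° of latitude spans 3600 × 31.00 = 111600 m, so Δφ = 762.71 / 111600 × 3600 = 24.604″.

Δφ = 24.6″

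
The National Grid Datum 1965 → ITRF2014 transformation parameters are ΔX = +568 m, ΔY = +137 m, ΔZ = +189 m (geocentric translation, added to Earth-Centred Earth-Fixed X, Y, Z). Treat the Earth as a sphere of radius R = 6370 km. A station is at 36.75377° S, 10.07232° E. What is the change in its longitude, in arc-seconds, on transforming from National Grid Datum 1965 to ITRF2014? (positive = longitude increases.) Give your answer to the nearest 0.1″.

sin φ = -0.598377, cos φ = 0.801214, sin λ = 0.174891, cos λ = 0.984588.
East component: ΔE = −sin λ·ΔX + cos λ·ΔY = −(0.174891)(568) + (0.984588)(137) = 35.55 m.
1° of latitude spans πR/180 = 111177 m; at latitude φ, 1° of longitude spans that × cos φ = 89077.0 m, so Δλ = 35.55 / 89077.0 × 3600 = 1.437″.

Δλ = 1.4″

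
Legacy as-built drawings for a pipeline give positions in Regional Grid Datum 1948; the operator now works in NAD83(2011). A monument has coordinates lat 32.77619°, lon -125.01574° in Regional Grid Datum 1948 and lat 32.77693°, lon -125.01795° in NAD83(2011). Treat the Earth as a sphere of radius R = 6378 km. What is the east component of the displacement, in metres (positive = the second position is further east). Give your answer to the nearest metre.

Δφ = 32.77693° − 32.77619° = +0.00074°; Δλ = -125.01795° − -125.01574° = -0.00221°.
1° along a meridian = πR/180 = 111317 m.
ΔN = Δφ × 111317 = 82.4 m; ΔE = Δλ × 111317 × cos(32.77619°) = -0.00221 × 111317 × 0.840792 = -206.8 m.

ΔE = -207 m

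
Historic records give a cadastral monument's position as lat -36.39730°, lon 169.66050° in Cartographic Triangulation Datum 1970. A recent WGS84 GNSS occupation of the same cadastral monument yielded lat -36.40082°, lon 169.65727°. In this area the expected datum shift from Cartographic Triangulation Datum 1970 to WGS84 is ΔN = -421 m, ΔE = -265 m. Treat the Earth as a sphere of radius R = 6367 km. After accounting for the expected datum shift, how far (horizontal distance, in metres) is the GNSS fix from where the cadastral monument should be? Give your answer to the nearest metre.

38 m

Observed coordinate differences: Δφ = -0.00352°, Δλ = -0.00323°.
Converting to metres (1° lat = 111125 m, cos φ = 0.804922): observed ΔN = -391.2 m, observed ΔE = -288.9 m.
Subtracting the expected shift leaves a residual of -391.2 − (-421) = 29.8 m north and -288.9 − (-265) = -23.9 m east.
Residual distance = √(29.8² + (-23.9)²) = 38.2 m.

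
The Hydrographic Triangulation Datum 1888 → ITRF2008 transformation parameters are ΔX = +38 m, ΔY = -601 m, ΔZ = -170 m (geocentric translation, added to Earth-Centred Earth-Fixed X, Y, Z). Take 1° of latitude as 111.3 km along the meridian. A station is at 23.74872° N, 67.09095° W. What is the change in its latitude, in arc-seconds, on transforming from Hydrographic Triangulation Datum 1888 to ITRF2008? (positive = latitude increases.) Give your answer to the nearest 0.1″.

sin φ = 0.402726, cos φ = 0.915320, sin λ = -0.921124, cos λ = 0.389269.
North component: ΔN = −sin φ cos λ·ΔX − sin φ sin λ·ΔY + cos φ·ΔZ = −(0.402726)(0.389269)(38) − (0.402726)(-0.921124)(-601) + (0.915320)(-170) = -384.51 m.
1° of latitude spans 111300 m, so Δφ = -384.51 / 111300 × 3600 = -12.437″.

Δφ = -12.4″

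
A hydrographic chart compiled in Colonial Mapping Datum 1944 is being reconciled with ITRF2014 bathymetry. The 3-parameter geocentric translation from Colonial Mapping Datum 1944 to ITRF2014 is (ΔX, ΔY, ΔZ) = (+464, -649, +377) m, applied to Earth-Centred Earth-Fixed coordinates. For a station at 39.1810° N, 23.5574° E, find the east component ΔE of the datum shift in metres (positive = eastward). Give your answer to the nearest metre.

ΔE = -780 m

At φ = 39.1810°, λ = 23.5574°: sin φ = 0.631772, cos φ = 0.775154, sin λ = 0.399668, cos λ = 0.916660.
ΔE = −sin λ·ΔX + cos λ·ΔY = −(0.399668)·(464) + (0.916660)·(-649) = -780.36 m.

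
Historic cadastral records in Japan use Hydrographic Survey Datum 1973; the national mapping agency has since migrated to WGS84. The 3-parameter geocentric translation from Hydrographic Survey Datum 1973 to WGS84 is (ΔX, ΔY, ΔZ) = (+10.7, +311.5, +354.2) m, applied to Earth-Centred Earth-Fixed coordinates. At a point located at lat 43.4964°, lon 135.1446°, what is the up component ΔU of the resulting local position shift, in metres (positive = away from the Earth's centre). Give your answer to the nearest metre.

ΔU = 398 m

At φ = 43.4964°, λ = 135.1446°: sin φ = 0.688309, cos φ = 0.725418, sin λ = 0.705320, cos λ = -0.708889.
ΔU = cos φ cos λ·ΔX + cos φ sin λ·ΔY + sin φ·ΔZ = (0.725418)(-0.708889)(10.7) + (0.725418)(0.705320)(311.5) + (0.688309)(354.2) = 397.68 m.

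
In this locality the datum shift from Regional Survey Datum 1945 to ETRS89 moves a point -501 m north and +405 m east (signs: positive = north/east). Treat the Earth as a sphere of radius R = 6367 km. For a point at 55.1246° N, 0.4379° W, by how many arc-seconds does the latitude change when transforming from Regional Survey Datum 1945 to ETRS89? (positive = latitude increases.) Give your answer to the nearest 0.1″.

On a sphere of radius R, 1 rad of latitude = R, so Δφ = ΔN / R = -501.0 / 6367000 = -7.8687e-05 rad = -16.230″.

Δφ = -16.2″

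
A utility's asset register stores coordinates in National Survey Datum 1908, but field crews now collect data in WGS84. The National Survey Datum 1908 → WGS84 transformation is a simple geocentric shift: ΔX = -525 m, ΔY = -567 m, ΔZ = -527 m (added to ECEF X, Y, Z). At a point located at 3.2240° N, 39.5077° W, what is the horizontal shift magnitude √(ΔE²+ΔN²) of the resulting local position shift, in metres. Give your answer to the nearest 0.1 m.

At φ = 3.2240°, λ = -39.5077°: sin φ = 0.056240, cos φ = 0.998417, sin λ = -0.636182, cos λ = 0.771539.
ΔE = −sin λ·ΔX + cos λ·ΔY = −(-0.636182)·(-525) + (0.771539)·(-567) = -771.46 m.
ΔN = −sin φ cos λ·ΔX − sin φ sin λ·ΔY + cos φ·ΔZ = −(0.056240)(0.771539)(-525) − (0.056240)(-0.636182)(-567) + (0.998417)(-527) = -523.67 m.
Horizontal magnitude = √(ΔE² + ΔN²) = √((-771.46)² + (-523.67)²) = 932.41 m.

932.4 m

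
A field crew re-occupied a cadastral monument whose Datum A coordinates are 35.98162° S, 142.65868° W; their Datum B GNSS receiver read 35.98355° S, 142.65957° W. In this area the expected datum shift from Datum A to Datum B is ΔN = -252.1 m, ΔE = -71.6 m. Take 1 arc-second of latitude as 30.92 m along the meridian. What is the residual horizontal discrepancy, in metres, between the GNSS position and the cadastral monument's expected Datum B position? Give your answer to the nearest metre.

38 m

Observed coordinate differences: Δφ = -0.00193°, Δλ = -0.00089°.
Converting to metres (1° lat = 111312 m, cos φ = 0.809206): observed ΔN = -214.8 m, observed ΔE = -80.2 m.
Subtracting the expected shift leaves a residual of -214.8 − (-252.1) = 37.3 m north and -80.2 − (-71.6) = -8.6 m east.
Residual distance = √(37.3² + (-8.6)²) = 38.2 m.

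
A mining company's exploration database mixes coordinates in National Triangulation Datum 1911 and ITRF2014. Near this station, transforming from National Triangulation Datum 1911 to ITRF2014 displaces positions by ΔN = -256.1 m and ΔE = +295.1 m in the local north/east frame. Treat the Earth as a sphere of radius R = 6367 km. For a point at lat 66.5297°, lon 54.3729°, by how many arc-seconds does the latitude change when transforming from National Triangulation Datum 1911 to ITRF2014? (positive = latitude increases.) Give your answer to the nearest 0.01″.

On a sphere of radius R, 1 rad of latitude = R, so Δφ = ΔN / R = -256.1 / 6367000 = -4.0223e-05 rad = -8.297″.

Δφ = -8.30″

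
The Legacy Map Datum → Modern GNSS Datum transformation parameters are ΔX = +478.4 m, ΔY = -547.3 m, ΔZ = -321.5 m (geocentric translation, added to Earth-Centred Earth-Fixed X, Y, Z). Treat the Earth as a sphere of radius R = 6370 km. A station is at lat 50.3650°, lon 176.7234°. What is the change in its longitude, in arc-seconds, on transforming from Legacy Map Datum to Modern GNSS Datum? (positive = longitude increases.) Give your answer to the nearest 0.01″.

sin φ = 0.770124, cos φ = 0.637895, sin λ = 0.057156, cos λ = -0.998365.
East component: ΔE = −sin λ·ΔX + cos λ·ΔY = −(0.057156)(478.4) + (-0.998365)(-547.3) = 519.06 m.
1° of latitude spans πR/180 = 111177 m; at latitude φ, 1° of longitude spans that × cos φ = 70919.5 m, so Δλ = 519.06 / 70919.5 × 3600 = 26.348″.

Δλ = 26.35″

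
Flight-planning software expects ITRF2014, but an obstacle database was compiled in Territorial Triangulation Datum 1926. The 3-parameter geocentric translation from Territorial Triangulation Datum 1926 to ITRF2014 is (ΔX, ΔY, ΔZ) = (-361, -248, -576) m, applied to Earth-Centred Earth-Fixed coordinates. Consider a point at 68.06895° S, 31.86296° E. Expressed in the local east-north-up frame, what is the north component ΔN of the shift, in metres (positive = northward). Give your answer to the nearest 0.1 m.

The local north axis is (−sin φ cos λ, −sin φ sin λ, cos φ), giving ΔN = -284.414 − 121.443 − 215.131 = -620.99 m.

ΔN = -621.0 m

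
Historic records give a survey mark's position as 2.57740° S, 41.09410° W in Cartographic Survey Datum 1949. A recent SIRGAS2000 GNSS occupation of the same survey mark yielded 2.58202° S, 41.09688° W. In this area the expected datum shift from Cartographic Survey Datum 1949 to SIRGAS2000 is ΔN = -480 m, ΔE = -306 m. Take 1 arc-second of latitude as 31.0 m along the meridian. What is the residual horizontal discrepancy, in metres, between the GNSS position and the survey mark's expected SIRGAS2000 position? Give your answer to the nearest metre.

Observed coordinate differences: Δφ = -0.00462°, Δλ = -0.00278°.
Converting to metres (1° lat = 111600 m, cos φ = 0.998988): observed ΔN = -515.6 m, observed ΔE = -309.9 m.
Subtracting the expected shift leaves a residual of -515.6 − (-480) = -35.6 m north and -309.9 − (-306) = -3.9 m east.
Residual distance = √((-35.6)² + (-3.9)²) = 35.8 m.

36 m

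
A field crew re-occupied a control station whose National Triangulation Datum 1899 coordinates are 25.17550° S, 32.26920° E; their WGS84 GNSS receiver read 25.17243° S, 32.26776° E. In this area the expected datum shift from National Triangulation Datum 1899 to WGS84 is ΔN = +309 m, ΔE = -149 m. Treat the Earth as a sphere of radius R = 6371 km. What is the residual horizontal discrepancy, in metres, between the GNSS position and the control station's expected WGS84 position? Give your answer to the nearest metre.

Observed coordinate differences: Δφ = +0.00307°, Δλ = -0.00144°.
Converting to metres (1° lat = 111195 m, cos φ = 0.905009): observed ΔN = 341.4 m, observed ΔE = -144.9 m.
Subtracting the expected shift leaves a residual of 341.4 − (309) = 32.4 m north and -144.9 − (-149) = 4.1 m east.
Residual distance = √(32.4² + 4.1²) = 32.6 m.

33 m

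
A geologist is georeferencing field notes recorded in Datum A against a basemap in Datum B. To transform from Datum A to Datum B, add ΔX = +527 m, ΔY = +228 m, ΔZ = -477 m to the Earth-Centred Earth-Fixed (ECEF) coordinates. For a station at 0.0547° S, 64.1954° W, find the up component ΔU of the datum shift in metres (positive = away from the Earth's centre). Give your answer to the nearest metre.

ΔU = 25 m

The local up (radial) axis is (cos φ cos λ, cos φ sin λ, sin φ), giving ΔU = 229.405 − 205.265 + 0.455 = 24.60 m.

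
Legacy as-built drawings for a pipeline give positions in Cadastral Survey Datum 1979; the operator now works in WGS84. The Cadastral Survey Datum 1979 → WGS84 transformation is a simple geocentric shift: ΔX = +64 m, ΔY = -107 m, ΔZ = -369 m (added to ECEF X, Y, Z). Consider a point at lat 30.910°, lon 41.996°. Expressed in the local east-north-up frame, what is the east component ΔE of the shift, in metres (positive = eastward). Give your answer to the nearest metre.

The local east axis at (φ, λ) is (−sin λ, cos λ, 0), so ΔE = −sin(41.996°)·64 + cos(41.996°)·(-107) = -122.34 m.

ΔE = -122 m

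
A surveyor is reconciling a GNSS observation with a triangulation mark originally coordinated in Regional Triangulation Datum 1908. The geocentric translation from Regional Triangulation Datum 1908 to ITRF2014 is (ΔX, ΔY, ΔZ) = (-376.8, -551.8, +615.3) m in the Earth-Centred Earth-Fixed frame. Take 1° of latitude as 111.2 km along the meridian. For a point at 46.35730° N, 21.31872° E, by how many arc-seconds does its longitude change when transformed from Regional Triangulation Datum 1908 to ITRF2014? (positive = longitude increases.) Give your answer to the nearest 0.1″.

Δλ = -17.7″

sin φ = 0.723658, cos φ = 0.690159, sin λ = 0.363556, cos λ = 0.931572.
East component: ΔE = −sin λ·ΔX + cos λ·ΔY = −(0.363556)(-376.8) + (0.931572)(-551.8) = -377.05 m.
1° of latitude spans 111200 m; at latitude φ, 1° of longitude spans that × cos φ = 76745.7 m, so Δλ = -377.05 / 76745.7 × 3600 = -17.687″.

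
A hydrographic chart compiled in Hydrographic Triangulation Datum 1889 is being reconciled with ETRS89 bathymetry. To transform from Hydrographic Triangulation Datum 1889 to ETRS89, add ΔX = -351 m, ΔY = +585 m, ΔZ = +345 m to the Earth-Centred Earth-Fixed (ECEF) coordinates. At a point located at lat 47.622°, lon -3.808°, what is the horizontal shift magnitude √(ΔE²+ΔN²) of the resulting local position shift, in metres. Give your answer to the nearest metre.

764 m

The local east axis at (φ, λ) is (−sin λ, cos λ, 0), so ΔE = −sin(-3.808°)·(-351) + cos(-3.808°)·585 = 560.40 m.
The local north axis is (−sin φ cos λ, −sin φ sin λ, cos φ), giving ΔN = 258.716 + 28.700 + 232.536 = 519.95 m.
Horizontal magnitude = √(ΔE² + ΔN²) = √(560.40² + 519.95²) = 764.46 m.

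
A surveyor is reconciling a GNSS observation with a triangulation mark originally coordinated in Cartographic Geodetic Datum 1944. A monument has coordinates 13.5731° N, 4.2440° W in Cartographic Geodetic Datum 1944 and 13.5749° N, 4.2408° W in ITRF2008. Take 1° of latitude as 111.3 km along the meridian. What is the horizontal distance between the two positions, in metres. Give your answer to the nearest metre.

400 m

Δφ = 13.5749° − 13.5731° = +0.0018°; Δλ = -4.2408° − -4.2440° = +0.0032°.
ΔN = Δφ × 111300 = 200.3 m; ΔE = Δλ × 111300 × cos(13.5731°) = +0.0032 × 111300 × 0.972071 = 346.2 m.
Distance = √(ΔE² + ΔN²) = √(346.2² + 200.3²) = 400.0 m.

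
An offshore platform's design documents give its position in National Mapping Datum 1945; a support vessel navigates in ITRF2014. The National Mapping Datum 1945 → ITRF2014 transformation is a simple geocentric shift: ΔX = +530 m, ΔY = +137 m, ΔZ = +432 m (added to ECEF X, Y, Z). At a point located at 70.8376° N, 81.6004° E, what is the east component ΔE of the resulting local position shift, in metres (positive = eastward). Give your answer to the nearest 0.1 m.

ΔE = -504.3 m

At φ = 70.8376°, λ = 81.6004°: sin φ = 0.944592, cos φ = 0.328247, sin λ = 0.989273, cos λ = 0.146076.
ΔE = −sin λ·ΔX + cos λ·ΔY = −(0.989273)·(530) + (0.146076)·(137) = -504.30 m.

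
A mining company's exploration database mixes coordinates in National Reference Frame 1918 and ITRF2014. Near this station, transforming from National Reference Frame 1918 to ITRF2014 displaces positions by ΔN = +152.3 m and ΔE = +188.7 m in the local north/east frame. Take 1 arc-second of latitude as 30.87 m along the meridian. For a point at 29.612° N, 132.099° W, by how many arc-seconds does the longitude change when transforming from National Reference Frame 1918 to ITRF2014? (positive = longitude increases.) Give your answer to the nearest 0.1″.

Δλ = 7.0″

At latitude 29.612°, cos φ = 0.869391.
1″ of longitude at this latitude = 30.87 × cos φ = 26.8381 m, so Δλ = 188.7 / 26.8381 = 7.031″.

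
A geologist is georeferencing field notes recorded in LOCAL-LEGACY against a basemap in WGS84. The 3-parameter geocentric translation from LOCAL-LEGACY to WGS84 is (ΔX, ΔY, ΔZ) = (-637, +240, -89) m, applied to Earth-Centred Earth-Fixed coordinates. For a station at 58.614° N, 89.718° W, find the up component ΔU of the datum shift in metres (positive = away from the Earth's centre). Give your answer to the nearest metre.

The local up (radial) axis is (cos φ cos λ, cos φ sin λ, sin φ), giving ΔU = -1.633 − 124.991 − 75.977 = -202.60 m.

ΔU = -203 m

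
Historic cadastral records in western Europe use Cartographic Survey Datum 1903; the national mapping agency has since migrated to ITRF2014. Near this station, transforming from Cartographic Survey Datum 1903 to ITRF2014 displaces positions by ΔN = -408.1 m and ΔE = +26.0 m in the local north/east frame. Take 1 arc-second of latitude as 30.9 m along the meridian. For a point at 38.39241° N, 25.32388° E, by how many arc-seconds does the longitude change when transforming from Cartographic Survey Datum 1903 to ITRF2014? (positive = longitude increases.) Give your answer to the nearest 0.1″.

At latitude 38.39241°, cos φ = 0.783776.
1″ of longitude at this latitude = 30.90 × cos φ = 24.2187 m, so Δλ = 26.0 / 24.2187 = 1.074″.

Δλ = 1.1″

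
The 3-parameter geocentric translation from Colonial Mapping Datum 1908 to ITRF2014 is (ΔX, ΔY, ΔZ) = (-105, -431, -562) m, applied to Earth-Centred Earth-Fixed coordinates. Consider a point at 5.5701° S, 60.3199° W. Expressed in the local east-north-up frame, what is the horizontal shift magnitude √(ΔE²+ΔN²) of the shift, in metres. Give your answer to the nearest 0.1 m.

At φ = -5.5701°, λ = -60.3199°: sin φ = -0.097064, cos φ = 0.995278, sin λ = -0.868804, cos λ = 0.495157.
ΔE = −sin λ·ΔX + cos λ·ΔY = −(-0.868804)·(-105) + (0.495157)·(-431) = -304.64 m.
ΔN = −sin φ cos λ·ΔX − sin φ sin λ·ΔY + cos φ·ΔZ = −(-0.097064)(0.495157)(-105) − (-0.097064)(-0.868804)(-431) + (0.995278)(-562) = -528.05 m.
Horizontal magnitude = √(ΔE² + ΔN²) = √((-304.64)² + (-528.05)²) = 609.62 m.

609.6 m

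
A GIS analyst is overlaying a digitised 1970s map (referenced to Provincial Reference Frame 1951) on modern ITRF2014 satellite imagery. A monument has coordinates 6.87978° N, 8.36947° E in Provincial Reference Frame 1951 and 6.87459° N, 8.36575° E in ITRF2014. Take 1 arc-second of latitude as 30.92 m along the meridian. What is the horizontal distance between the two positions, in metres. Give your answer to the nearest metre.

Δφ = 6.87459° − 6.87978° = -0.00519°; Δλ = 8.36575° − 8.36947° = -0.00372°.
1° of latitude = 3600 × 30.92 = 111312 m.
ΔN = Δφ × 111312 = -577.7 m; ΔE = Δλ × 111312 × cos(6.87978°) = -0.00372 × 111312 × 0.992800 = -411.1 m.
Distance = √(ΔE² + ΔN²) = √((-411.1)² + (-577.7)²) = 709.0 m.

709 m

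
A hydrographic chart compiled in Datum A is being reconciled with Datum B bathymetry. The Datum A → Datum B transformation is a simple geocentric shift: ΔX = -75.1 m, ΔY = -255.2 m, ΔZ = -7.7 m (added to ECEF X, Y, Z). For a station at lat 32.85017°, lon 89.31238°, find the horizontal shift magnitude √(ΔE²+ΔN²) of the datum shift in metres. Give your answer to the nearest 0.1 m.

150.8 m

At φ = 32.85017°, λ = 89.31238°: sin φ = 0.542444, cos φ = 0.840092, sin λ = 0.999928, cos λ = 0.012001.
ΔE = −sin λ·ΔX + cos λ·ΔY = −(0.999928)·(-75.1) + (0.012001)·(-255.2) = 72.03 m.
ΔN = −sin φ cos λ·ΔX − sin φ sin λ·ΔY + cos φ·ΔZ = −(0.542444)(0.012001)(-75.1) − (0.542444)(0.999928)(-255.2) + (0.840092)(-7.7) = 132.44 m.
Horizontal magnitude = √(ΔE² + ΔN²) = √(72.03² + 132.44²) = 150.76 m.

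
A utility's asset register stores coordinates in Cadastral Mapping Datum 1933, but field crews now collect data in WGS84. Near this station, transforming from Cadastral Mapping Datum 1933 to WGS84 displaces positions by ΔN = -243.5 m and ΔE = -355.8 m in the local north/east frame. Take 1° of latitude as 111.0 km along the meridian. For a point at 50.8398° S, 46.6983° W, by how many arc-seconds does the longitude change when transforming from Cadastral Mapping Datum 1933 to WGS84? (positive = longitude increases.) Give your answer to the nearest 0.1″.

At latitude -50.8398°, cos φ = 0.631491.
1° of longitude at this latitude = 111.0 × cos φ = 70.10 km, so Δλ = -355.8 / 70095.5 = -0.0050759° = -18.273″.

Δλ = -18.3″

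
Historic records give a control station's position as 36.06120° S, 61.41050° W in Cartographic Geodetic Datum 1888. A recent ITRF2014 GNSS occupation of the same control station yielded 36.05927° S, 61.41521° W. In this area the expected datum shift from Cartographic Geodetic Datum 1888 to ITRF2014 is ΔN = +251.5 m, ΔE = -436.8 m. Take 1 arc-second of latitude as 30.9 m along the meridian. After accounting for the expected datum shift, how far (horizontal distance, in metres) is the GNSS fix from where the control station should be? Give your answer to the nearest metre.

Observed coordinate differences: Δφ = +0.00193°, Δλ = -0.00471°.
Converting to metres (1° lat = 111240 m, cos φ = 0.808389): observed ΔN = 214.7 m, observed ΔE = -423.5 m.
Subtracting the expected shift leaves a residual of 214.7 − (251.5) = -36.8 m north and -423.5 − (-436.8) = 13.3 m east.
Residual distance = √((-36.8)² + 13.3²) = 39.1 m.

39 m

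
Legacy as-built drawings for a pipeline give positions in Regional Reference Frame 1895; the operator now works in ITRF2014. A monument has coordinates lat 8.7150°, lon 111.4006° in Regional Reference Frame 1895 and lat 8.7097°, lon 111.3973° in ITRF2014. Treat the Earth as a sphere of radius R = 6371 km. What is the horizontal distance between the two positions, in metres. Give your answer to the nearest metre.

692 m

Δφ = 8.7097° − 8.7150° = -0.0053°; Δλ = 111.3973° − 111.4006° = -0.0033°.
1° along a meridian = πR/180 = 111195 m.
ΔN = Δφ × 111195 = -589.3 m; ΔE = Δλ × 111195 × cos(8.7150°) = -0.0033 × 111195 × 0.988454 = -362.7 m.
Distance = √(ΔE² + ΔN²) = √((-362.7)² + (-589.3)²) = 692.0 m.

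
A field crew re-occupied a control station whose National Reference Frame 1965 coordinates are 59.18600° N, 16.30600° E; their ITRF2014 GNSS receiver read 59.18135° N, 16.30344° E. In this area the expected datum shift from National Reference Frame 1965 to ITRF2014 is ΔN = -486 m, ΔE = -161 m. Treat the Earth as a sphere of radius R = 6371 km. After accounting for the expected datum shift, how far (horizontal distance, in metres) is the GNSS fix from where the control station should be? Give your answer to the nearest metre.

35 m

Observed coordinate differences: Δφ = -0.00465°, Δλ = -0.00256°.
Converting to metres (1° lat = 111195 m, cos φ = 0.512253): observed ΔN = -517.1 m, observed ΔE = -145.8 m.
Subtracting the expected shift leaves a residual of -517.1 − (-486) = -31.1 m north and -145.8 − (-161) = 15.2 m east.
Residual distance = √((-31.1)² + 15.2²) = 34.6 m.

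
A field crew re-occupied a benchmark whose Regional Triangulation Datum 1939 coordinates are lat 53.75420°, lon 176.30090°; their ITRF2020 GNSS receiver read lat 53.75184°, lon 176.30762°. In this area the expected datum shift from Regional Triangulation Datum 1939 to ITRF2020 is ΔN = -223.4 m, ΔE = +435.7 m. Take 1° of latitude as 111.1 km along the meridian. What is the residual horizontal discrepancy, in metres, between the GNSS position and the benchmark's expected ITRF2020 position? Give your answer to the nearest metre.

39 m

Observed coordinate differences: Δφ = -0.00236°, Δλ = +0.00672°.
Converting to metres (1° lat = 111100 m, cos φ = 0.591251): observed ΔN = -262.2 m, observed ΔE = 441.4 m.
Subtracting the expected shift leaves a residual of -262.2 − (-223.4) = -38.8 m north and 441.4 − (435.7) = 5.7 m east.
Residual distance = √((-38.8)² + 5.7²) = 39.2 m.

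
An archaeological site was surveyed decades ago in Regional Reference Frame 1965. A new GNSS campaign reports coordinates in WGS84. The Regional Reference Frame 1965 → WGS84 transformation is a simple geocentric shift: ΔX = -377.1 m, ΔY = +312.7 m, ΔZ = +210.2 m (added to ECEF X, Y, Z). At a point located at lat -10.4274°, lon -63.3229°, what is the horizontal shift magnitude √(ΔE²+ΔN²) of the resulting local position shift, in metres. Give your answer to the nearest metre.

The local east axis at (φ, λ) is (−sin λ, cos λ, 0), so ΔE = −sin(-63.3229°)·(-377.1) + cos(-63.3229°)·312.7 = -196.57 m.
The local north axis is (−sin φ cos λ, −sin φ sin λ, cos φ), giving ΔN = -30.642 − 50.571 + 206.729 = 125.52 m.
Horizontal magnitude = √(ΔE² + ΔN²) = √((-196.57)² + 125.52²) = 233.22 m.

233 m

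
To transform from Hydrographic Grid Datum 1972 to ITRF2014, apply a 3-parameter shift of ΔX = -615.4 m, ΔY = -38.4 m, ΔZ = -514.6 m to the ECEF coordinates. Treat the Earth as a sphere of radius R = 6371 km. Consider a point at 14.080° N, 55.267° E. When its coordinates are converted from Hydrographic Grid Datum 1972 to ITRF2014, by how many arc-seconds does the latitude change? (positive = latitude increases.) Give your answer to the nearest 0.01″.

sin φ = 0.243276, cos φ = 0.969957, sin λ = 0.821816, cos λ = 0.569753.
North component: ΔN = −sin φ cos λ·ΔX − sin φ sin λ·ΔY + cos φ·ΔZ = −(0.243276)(0.569753)(-615.4) − (0.243276)(0.821816)(-38.4) + (0.969957)(-514.6) = -406.16 m.
1° of latitude spans πR/180 = 111195 m, so Δφ = -406.16 / 111195 × 3600 = -13.150″.

Δφ = -13.15″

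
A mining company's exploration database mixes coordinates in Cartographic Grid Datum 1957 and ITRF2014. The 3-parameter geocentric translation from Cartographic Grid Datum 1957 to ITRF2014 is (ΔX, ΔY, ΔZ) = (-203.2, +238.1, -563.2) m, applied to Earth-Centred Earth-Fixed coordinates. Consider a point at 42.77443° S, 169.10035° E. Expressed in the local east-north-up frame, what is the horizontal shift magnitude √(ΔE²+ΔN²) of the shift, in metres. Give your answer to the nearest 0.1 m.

At φ = -42.77443°, λ = 169.10035°: sin φ = -0.679114, cos φ = 0.734033, sin λ = 0.189089, cos λ = -0.981960.
ΔE = −sin λ·ΔX + cos λ·ΔY = −(0.189089)·(-203.2) + (-0.981960)·(238.1) = -195.38 m.
ΔN = −sin φ cos λ·ΔX − sin φ sin λ·ΔY + cos φ·ΔZ = −(-0.679114)(-0.981960)(-203.2) − (-0.679114)(0.189089)(238.1) + (0.734033)(-563.2) = -247.33 m.
Horizontal magnitude = √(ΔE² + ΔN²) = √((-195.38)² + (-247.33)²) = 315.19 m.

315.2 m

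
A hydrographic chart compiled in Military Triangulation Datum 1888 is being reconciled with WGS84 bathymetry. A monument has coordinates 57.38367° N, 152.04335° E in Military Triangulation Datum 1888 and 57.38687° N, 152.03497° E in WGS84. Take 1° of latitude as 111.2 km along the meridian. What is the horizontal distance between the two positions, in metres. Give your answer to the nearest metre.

Δφ = 57.38687° − 57.38367° = +0.00320°; Δλ = 152.03497° − 152.04335° = -0.00838°.
ΔN = Δφ × 111200 = 355.8 m; ΔE = Δλ × 111200 × cos(57.38367°) = -0.00838 × 111200 × 0.539011 = -502.3 m.
Distance = √(ΔE² + ΔN²) = √((-502.3)² + 355.8²) = 615.6 m.

616 m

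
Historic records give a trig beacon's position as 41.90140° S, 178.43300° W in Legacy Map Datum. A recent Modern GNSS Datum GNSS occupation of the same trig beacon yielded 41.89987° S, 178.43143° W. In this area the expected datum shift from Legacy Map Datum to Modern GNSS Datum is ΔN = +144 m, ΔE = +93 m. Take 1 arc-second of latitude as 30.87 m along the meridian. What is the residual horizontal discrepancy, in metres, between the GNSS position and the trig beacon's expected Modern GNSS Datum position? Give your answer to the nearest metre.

Observed coordinate differences: Δφ = +0.00153°, Δλ = +0.00157°.
Converting to metres (1° lat = 111132 m, cos φ = 0.744295): observed ΔN = 170.0 m, observed ΔE = 129.9 m.
Subtracting the expected shift leaves a residual of 170.0 − (144) = 26.0 m north and 129.9 − (93) = 36.9 m east.
Residual distance = √(26.0² + 36.9²) = 45.1 m.

45 m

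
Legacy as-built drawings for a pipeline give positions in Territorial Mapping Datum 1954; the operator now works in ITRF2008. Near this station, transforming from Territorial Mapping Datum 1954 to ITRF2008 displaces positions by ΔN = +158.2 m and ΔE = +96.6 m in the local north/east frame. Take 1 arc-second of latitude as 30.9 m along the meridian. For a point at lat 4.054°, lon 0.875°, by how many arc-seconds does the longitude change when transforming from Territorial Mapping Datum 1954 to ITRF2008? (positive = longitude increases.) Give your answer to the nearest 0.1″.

At latitude 4.054°, cos φ = 0.997498.
1″ of longitude at this latitude = 30.90 × cos φ = 30.8227 m, so Δλ = 96.6 / 30.8227 = 3.134″.

Δλ = 3.1″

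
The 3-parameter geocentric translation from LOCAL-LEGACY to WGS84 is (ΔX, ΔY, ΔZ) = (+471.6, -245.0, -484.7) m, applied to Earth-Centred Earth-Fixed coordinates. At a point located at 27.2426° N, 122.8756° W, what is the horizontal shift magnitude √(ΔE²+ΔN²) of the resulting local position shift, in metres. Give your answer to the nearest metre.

668 m

The local east axis at (φ, λ) is (−sin λ, cos λ, 0), so ΔE = −sin(-122.8756°)·471.6 + cos(-122.8756°)·(-245.0) = 529.06 m.
The local north axis is (−sin φ cos λ, −sin φ sin λ, cos φ), giving ΔN = 117.183 − 94.190 − 430.935 = -407.94 m.
Horizontal magnitude = √(ΔE² + ΔN²) = √(529.06² + (-407.94)²) = 668.08 m.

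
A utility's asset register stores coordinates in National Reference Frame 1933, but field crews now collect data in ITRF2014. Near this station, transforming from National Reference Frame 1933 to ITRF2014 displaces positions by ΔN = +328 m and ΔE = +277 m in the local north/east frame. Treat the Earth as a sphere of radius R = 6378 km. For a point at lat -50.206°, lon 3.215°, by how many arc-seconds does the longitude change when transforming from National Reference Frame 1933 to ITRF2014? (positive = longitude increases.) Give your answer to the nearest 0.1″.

At latitude -50.206°, cos φ = 0.640029.
One radian of longitude at latitude φ spans R cos φ, so Δλ = ΔE / (R cos φ) = 277.0 / (6378000 × 0.640029) = 6.7857e-05 rad = 13.997″.

Δλ = 14.0″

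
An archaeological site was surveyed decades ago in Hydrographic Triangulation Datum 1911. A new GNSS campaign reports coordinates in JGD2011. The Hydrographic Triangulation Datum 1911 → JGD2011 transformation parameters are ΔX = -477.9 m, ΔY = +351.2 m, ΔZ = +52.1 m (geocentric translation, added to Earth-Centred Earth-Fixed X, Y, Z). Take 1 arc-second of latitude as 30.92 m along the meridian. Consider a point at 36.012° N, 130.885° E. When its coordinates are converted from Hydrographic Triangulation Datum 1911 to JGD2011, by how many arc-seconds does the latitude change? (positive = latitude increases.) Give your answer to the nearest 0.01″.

Δφ = -9.63″

sin φ = 0.587955, cos φ = 0.808894, sin λ = 0.756025, cos λ = -0.654543.
North component: ΔN = −sin φ cos λ·ΔX − sin φ sin λ·ΔY + cos φ·ΔZ = −(0.587955)(-0.654543)(-477.9) − (0.587955)(0.756025)(351.2) + (0.808894)(52.1) = -297.88 m.
1° of latitude spans 3600 × 30.92 = 111312 m, so Δφ = -297.88 / 111312 × 3600 = -9.634″.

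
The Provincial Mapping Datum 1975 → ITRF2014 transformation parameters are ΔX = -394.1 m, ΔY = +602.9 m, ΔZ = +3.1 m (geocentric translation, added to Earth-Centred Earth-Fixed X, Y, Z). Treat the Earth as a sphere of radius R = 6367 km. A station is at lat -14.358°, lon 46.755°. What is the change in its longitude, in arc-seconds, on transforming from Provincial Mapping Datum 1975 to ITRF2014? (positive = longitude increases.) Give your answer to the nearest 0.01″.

sin φ = -0.247980, cos φ = 0.968765, sin λ = 0.728431, cos λ = 0.685119.
East component: ΔE = −sin λ·ΔX + cos λ·ΔY = −(0.728431)(-394.1) + (0.685119)(602.9) = 700.13 m.
1° of latitude spans πR/180 = 111125 m; at latitude φ, 1° of longitude spans that × cos φ = 107654.1 m, so Δλ = 700.13 / 107654.1 × 3600 = 23.413″.

Δλ = 23.41″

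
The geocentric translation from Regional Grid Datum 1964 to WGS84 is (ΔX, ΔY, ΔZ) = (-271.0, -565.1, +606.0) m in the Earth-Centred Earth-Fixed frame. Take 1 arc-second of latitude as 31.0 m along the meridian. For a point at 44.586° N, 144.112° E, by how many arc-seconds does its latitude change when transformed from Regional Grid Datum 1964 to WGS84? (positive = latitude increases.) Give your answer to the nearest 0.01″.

sin φ = 0.701979, cos φ = 0.712198, sin λ = 0.586203, cos λ = -0.810164.
North component: ΔN = −sin φ cos λ·ΔX − sin φ sin λ·ΔY + cos φ·ΔZ = −(0.701979)(-0.810164)(-271.0) − (0.701979)(0.586203)(-565.1) + (0.712198)(606.0) = 510.01 m.
1° of latitude spans 3600 × 31.00 = 111600 m, so Δφ = 510.01 / 111600 × 3600 = 16.452″.

Δφ = 16.45″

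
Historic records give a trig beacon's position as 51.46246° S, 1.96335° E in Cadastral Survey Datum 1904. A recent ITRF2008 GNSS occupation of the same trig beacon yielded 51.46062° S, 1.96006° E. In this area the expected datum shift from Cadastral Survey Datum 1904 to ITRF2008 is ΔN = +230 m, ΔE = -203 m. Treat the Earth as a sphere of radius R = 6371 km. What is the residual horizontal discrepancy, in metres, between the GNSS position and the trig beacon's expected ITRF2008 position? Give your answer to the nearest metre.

36 m

Observed coordinate differences: Δφ = +0.00184°, Δλ = -0.00329°.
Converting to metres (1° lat = 111195 m, cos φ = 0.623027): observed ΔN = 204.6 m, observed ΔE = -227.9 m.
Subtracting the expected shift leaves a residual of 204.6 − (230) = -25.4 m north and -227.9 − (-203) = -24.9 m east.
Residual distance = √((-25.4)² + (-24.9)²) = 35.6 m.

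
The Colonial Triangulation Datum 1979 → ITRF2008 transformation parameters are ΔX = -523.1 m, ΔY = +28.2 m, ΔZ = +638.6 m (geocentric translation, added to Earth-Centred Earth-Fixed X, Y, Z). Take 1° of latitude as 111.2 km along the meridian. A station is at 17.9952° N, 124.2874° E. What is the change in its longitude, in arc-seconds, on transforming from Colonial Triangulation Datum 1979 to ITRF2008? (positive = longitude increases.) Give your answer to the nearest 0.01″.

Δλ = 14.17″

sin φ = 0.308937, cos φ = 0.951082, sin λ = 0.826222, cos λ = -0.563344.
East component: ΔE = −sin λ·ΔX + cos λ·ΔY = −(0.826222)(-523.1) + (-0.563344)(28.2) = 416.31 m.
1° of latitude spans 111200 m; at latitude φ, 1° of longitude spans that × cos φ = 105760.4 m, so Δλ = 416.31 / 105760.4 × 3600 = 14.171″.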